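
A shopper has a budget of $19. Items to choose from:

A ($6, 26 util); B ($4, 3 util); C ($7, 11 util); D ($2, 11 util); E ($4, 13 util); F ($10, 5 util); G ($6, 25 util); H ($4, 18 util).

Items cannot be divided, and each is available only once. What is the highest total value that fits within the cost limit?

Check high-value combinations within $19:
- A+D+G+H: cost 6+2+6+4=18, value 26+11+25+18=80
- A+D+E+G: cost 6+2+4+6=18, value 26+11+13+25=75
- A+G+H: cost 6+6+4=16, value 26+25+18=69
- A+D+E+H: cost 6+2+4+4=16, value 26+11+13+18=68
- D+E+G+H: cost 2+4+6+4=16, value 11+13+25+18=67
Best: 80 util.

80 util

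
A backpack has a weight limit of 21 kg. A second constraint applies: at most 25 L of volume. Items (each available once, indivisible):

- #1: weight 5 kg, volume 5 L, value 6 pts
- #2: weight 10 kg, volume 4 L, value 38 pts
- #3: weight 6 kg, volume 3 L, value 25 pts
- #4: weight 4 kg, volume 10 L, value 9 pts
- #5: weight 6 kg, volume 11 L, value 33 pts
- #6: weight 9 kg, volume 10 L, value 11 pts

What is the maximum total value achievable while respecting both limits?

80 pts

Feasible sets respecting both limits:
- #2+#4+#5: weight 20, volume 25, value 80
- #1+#2+#5: weight 21, volume 20, value 77
- #2+#3+#4: weight 20, volume 17, value 72
Best: 80 pts.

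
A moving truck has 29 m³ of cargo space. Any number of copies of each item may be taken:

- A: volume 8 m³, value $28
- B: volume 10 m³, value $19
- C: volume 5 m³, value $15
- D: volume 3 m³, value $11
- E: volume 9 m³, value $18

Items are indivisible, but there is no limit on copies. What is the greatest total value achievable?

$105

Best value-per-unit is D at 11/3; filling with it alone gives 9×11 = 99.
Optimal mix: 1×A + 7×D → volume 29, value 105.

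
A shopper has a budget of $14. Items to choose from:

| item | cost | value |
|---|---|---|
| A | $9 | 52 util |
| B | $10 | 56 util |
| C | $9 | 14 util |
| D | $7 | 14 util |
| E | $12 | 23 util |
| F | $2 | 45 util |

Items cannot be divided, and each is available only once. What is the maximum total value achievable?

Check high-value combinations within $14:
- B+F: cost 10+2=12, value 56+45=101
- A+F: cost 9+2=11, value 52+45=97
- E+F: cost 12+2=14, value 23+45=68
Best: 101 util.

101 util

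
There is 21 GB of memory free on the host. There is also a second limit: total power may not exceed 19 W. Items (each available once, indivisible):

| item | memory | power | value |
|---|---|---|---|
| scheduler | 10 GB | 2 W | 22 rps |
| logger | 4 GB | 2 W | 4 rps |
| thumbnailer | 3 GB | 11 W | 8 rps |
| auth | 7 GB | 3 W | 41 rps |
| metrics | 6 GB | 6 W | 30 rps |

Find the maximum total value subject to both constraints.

Feasible sets respecting both limits:
- logger+auth+metrics: memory 17, power 11, value 75
- scheduler+thumbnailer+auth: memory 20, power 16, value 71
- auth+metrics: memory 13, power 9, value 71
Best: 75 rps.

75 rps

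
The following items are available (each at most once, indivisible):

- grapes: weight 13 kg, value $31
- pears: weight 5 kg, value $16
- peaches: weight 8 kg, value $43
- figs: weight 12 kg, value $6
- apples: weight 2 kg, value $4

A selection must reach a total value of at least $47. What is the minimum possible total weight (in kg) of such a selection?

10

Subsets with value ≥ 47, sorted by total weight:
- peaches+apples: weight 10, value 47
- pears+peaches: weight 13, value 59
- pears+peaches+apples: weight 15, value 63
- grapes+pears: weight 18, value 47
Minimum weight: 10 kg.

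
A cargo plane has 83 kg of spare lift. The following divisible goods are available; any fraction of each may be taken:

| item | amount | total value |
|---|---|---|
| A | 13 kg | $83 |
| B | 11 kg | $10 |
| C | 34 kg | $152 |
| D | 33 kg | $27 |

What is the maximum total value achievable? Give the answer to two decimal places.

265.45

Take in order of value per unit:
- A (83/13 per unit): all 13 → value 83, running total 83.00
- C (152/34 per unit): all 34 → value 152, running total 235.00
- B (10/11 per unit): all 11 → value 10, running total 245.00
- D (27/33 per unit): 25 of 33 → value 25×27/33 = 20.4545, running total 265.45
Total 265.45.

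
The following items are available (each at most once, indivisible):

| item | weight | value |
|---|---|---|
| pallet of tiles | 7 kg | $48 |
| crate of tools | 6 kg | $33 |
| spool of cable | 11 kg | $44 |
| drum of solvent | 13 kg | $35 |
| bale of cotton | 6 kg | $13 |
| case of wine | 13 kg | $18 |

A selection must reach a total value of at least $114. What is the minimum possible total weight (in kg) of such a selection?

Subsets with value ≥ 114, sorted by total weight:
- pallet of tiles+crate of tools+spool of cable: weight 24, value 125
- pallet of tiles+crate of tools+drum of solvent: weight 26, value 116
- pallet of tiles+crate of tools+spool of cable+bale of cotton: weight 30, value 138
- pallet of tiles+spool of cable+drum of solvent: weight 31, value 127
Minimum weight: 24 kg.

24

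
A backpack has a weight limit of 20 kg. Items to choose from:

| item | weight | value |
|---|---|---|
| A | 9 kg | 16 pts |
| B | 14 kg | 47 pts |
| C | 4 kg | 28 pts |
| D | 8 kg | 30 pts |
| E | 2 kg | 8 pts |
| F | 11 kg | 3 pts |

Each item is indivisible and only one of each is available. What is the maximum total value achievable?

Check high-value combinations within 20 kg:
- B+C+E: weight 14+4+2=20, value 47+28+8=83
- B+C: weight 14+4=18, value 47+28=75
- C+D+E: weight 4+8+2=14, value 28+30+8=66
- C+D: weight 4+8=12, value 28+30=58
Best: 83 pts.

83 pts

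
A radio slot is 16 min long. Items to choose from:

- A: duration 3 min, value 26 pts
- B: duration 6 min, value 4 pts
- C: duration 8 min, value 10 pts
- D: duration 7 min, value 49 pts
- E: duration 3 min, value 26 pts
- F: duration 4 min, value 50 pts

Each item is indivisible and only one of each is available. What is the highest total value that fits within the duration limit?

125 pts

Check high-value combinations within 16 min:
- A+D+F: duration 3+7+4=14, value 26+49+50=125
- D+E+F: duration 7+3+4=14, value 49+26+50=125
- A+B+E+F: duration 3+6+3+4=16, value 26+4+26+50=106
- A+E+F: duration 3+3+4=10, value 26+26+50=102
- A+D+E: duration 3+7+3=13, value 26+49+26=101
Best: 125 pts.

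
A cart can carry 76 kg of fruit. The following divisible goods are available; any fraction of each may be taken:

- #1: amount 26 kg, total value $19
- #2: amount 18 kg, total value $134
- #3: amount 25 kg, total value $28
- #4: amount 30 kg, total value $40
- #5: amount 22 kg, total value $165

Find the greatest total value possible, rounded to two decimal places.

345.72

Take in order of value per unit:
- #5 (165/22 per unit): all 22 → value 165, running total 165.00
- #2 (134/18 per unit): all 18 → value 134, running total 299.00
- #4 (40/30 per unit): all 30 → value 40, running total 339.00
- #3 (28/25 per unit): 6 of 25 → value 6×28/25 = 6.7200, running total 345.72
Total 345.72.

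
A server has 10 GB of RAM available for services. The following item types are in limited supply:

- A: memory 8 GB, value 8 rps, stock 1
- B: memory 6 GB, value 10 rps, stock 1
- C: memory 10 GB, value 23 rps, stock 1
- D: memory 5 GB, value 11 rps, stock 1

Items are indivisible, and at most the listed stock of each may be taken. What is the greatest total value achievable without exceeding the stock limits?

Best selections within memory 10 and stock limits:
- 1×C: memory 10, value 23
- 1×D: memory 5, value 11
- 1×B: memory 6, value 10
- 1×A: memory 8, value 8
Best: 23 rps.

23 rps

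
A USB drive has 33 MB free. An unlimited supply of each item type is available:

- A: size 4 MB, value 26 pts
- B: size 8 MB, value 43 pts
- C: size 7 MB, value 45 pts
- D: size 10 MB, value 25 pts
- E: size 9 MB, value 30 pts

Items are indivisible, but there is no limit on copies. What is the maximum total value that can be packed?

Best value-per-unit is A at 26/4; filling with it alone gives 8×26 = 208.
Optimal mix: 3×A + 3×C → size 33, value 213.

213 pts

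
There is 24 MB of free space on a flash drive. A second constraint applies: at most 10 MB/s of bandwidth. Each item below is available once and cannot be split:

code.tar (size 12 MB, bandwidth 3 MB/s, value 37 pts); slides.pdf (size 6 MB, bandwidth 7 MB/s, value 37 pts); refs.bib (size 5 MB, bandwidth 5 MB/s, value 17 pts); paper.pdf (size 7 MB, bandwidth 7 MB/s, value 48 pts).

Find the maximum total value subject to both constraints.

85 pts

Feasible sets respecting both limits:
- code.tar+paper.pdf: size 19, bandwidth 10, value 85
- code.tar+slides.pdf: size 18, bandwidth 10, value 74
- code.tar+refs.bib: size 17, bandwidth 8, value 54
Best: 85 pts.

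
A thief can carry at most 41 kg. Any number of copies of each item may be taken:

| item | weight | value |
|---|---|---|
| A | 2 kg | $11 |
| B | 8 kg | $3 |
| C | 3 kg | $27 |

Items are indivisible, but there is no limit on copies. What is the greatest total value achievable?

Best value-per-unit is C at 27/3; filling with it alone gives 13×27 = 351.
Optimal mix: 1×A + 13×C → weight 41, value 362.

$362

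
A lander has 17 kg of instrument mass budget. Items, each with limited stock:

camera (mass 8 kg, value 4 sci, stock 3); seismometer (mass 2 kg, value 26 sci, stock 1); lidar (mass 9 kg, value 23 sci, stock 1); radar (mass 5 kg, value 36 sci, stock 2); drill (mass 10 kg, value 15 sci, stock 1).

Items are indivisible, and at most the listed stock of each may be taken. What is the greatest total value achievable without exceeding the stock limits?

Best selections within mass 17 and stock limits:
- 1×seismometer + 2×radar: mass 12, value 98
- 1×seismometer + 1×lidar + 1×radar: mass 16, value 85
- 1×seismometer + 1×radar + 1×drill: mass 17, value 77
Best: 98 sci.

98 sci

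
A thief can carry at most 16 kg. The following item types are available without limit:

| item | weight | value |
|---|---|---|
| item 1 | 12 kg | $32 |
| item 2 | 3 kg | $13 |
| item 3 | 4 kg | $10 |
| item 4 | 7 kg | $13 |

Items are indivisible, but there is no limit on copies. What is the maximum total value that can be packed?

$65

Best value-per-unit is item 2 at 13/3, and filling with it alone uses weight 5×3=15. No mix of the others beats 5×13 = 65.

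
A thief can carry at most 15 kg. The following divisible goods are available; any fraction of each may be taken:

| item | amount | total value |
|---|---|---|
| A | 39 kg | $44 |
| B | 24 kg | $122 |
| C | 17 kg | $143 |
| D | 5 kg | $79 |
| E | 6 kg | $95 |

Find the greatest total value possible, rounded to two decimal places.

207.65

Take in order of value per unit:
- E (95/6 per unit): all 6 → value 95, running total 95.00
- D (79/5 per unit): all 5 → value 79, running total 174.00
- C (143/17 per unit): 4 of 17 → value 4×143/17 = 33.6471, running total 207.65
Total 207.65.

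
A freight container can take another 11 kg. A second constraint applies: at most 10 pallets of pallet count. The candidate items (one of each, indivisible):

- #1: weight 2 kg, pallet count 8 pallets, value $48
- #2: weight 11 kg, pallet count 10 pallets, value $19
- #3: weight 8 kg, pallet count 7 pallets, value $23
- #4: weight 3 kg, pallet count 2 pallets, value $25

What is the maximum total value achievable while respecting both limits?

$73

Feasible sets respecting both limits:
- #1+#4: weight 5, pallet count 10, value 73
- #1: weight 2, pallet count 8, value 48
- #3+#4: weight 11, pallet count 9, value 48
- #4: weight 3, pallet count 2, value 25
Best: $73.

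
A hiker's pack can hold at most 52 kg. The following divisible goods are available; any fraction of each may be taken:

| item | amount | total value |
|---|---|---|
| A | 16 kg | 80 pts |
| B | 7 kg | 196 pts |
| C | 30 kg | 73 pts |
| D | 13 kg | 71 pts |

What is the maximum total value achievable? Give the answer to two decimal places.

Take in order of value per unit:
- B (196/7 per unit): all 7 → value 196, running total 196.00
- D (71/13 per unit): all 13 → value 71, running total 267.00
- A (80/16 per unit): all 16 → value 80, running total 347.00
- C (73/30 per unit): 16 of 30 → value 16×73/30 = 38.9333, running total 385.93
Total 385.93.

385.93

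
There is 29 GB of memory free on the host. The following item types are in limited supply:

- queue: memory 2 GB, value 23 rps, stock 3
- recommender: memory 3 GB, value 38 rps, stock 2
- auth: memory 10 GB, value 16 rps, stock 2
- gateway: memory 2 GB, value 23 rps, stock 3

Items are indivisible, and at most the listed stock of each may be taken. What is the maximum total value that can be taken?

Best selections within memory 29 and stock limits:
- 3×queue + 2×recommender + 1×auth + 3×gateway: memory 28, value 230
- 3×queue + 2×recommender + 3×gateway: memory 18, value 214
- 2×queue + 2×recommender + 1×auth + 3×gateway: memory 26, value 207
Best: 230 rps.

230 rps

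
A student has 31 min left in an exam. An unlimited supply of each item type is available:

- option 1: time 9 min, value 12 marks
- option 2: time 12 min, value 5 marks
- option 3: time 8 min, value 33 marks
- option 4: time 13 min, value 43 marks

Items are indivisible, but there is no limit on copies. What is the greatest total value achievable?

109 marks

Best value-per-unit is option 3 at 33/8; filling with it alone gives 3×33 = 99.
Optimal mix: 2×option 3 + 1×option 4 → time 29, value 109.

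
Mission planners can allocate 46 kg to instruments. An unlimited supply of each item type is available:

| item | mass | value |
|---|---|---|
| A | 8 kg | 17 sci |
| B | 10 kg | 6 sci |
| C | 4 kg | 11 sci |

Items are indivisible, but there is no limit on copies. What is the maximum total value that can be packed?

Best value-per-unit is C at 11/4, and filling with it alone uses mass 11×4=44. No mix of the others beats 11×11 = 121.

121 sci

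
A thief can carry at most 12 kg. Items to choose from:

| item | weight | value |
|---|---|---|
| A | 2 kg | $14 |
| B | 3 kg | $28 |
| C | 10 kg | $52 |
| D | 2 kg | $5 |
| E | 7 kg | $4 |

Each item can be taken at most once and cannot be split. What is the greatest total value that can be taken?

$66

Check high-value combinations within 12 kg:
- A+C: weight 2+10=12, value 14+52=66
- C+D: weight 10+2=12, value 52+5=57
- C: weight 10, value 52
- A+B+D: weight 2+3+2=7, value 14+28+5=47
- A+B+E: weight 2+3+7=12, value 14+28+4=46
Best: $66.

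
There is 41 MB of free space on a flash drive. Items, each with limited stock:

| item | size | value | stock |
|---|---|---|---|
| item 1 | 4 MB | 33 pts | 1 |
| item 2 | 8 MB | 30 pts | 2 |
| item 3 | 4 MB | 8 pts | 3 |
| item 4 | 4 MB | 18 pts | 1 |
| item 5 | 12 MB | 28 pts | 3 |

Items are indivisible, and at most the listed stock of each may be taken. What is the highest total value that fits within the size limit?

Best selections within size 41 and stock limits:
- 1×item 1 + 2×item 2 + 1×item 3 + 1×item 4 + 1×item 5: size 40, value 147
- 1×item 1 + 2×item 2 + 1×item 4 + 1×item 5: size 36, value 139
- 1×item 1 + 1×item 2 + 1×item 4 + 2×item 5: size 40, value 137
- 1×item 1 + 2×item 2 + 2×item 3 + 1×item 5: size 40, value 137
Best: 147 pts.

147 pts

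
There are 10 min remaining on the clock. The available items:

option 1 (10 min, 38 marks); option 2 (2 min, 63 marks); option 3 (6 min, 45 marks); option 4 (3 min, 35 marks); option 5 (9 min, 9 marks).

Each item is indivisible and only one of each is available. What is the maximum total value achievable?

108 marks

Check high-value combinations within 10 min:
- option 2+option 3: time 2+6=8, value 63+45=108
- option 2+option 4: time 2+3=5, value 63+35=98
- option 3+option 4: time 6+3=9, value 45+35=80
- option 2: time 2, value 63
Best: 108 marks.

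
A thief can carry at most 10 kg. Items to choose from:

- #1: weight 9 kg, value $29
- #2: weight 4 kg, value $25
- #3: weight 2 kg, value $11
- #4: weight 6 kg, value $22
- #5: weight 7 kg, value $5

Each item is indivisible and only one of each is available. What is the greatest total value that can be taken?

$47

Check high-value combinations within 10 kg:
- #2+#4: weight 4+6=10, value 25+22=47
- #2+#3: weight 4+2=6, value 25+11=36
- #3+#4: weight 2+6=8, value 11+22=33
- #1: weight 9, value 29
- #2: weight 4, value 25
Best: $47.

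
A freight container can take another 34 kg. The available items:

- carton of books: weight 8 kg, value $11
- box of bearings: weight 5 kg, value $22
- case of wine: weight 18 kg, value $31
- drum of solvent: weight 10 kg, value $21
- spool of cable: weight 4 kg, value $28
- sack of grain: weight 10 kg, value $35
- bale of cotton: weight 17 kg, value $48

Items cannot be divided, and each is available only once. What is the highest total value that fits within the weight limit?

Check high-value combinations within 34 kg:
- spool of cable+sack of grain+bale of cotton: weight 4+10+17=31, value 28+35+48=111
- carton of books+box of bearings+spool of cable+bale of cotton: weight 8+5+4+17=34, value 11+22+28+48=109
- box of bearings+drum of solvent+spool of cable+sack of grain: weight 5+10+4+10=29, value 22+21+28+35=106
- box of bearings+sack of grain+bale of cotton: weight 5+10+17=32, value 22+35+48=105
Best: $111.

$111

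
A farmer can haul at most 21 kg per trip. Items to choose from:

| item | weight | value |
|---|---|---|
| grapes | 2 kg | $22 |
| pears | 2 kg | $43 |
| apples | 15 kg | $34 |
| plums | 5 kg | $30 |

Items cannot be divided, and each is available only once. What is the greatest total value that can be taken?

Check high-value combinations within 21 kg:
- grapes+pears+apples: weight 2+2+15=19, value 22+43+34=99
- grapes+pears+plums: weight 2+2+5=9, value 22+43+30=95
- pears+apples: weight 2+15=17, value 43+34=77
- pears+plums: weight 2+5=7, value 43+30=73
Best: $99.

$99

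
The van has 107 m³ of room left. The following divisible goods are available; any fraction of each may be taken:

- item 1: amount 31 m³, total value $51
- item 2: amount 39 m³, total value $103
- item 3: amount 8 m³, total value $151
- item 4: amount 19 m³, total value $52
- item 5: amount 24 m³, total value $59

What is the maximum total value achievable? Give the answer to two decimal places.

Take in order of value per unit:
- item 3 (151/8 per unit): all 8 → value 151, running total 151.00
- item 4 (52/19 per unit): all 19 → value 52, running total 203.00
- item 2 (103/39 per unit): all 39 → value 103, running total 306.00
- item 5 (59/24 per unit): all 24 → value 59, running total 365.00
- item 1 (51/31 per unit): 17 of 31 → value 17×51/31 = 27.9677, running total 392.97
Total 392.97.

392.97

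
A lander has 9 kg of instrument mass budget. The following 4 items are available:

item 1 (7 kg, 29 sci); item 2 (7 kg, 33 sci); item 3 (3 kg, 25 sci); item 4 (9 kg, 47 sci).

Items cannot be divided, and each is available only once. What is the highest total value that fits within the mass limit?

47 sci

Check high-value combinations within 9 kg:
- item 4: mass 9, value 47
- item 2: mass 7, value 33
- item 1: mass 7, value 29
- item 3: mass 3, value 25
Best: 47 sci.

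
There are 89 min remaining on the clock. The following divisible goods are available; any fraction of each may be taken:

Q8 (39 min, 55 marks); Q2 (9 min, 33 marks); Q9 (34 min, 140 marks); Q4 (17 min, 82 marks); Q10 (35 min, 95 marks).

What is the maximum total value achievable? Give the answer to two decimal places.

Take in order of value per unit:
- Q4 (82/17 per unit): all 17 → value 82, running total 82.00
- Q9 (140/34 per unit): all 34 → value 140, running total 222.00
- Q2 (33/9 per unit): all 9 → value 33, running total 255.00
- Q10 (95/35 per unit): 29 of 35 → value 29×95/35 = 78.7143, running total 333.71
Total 333.71.

333.71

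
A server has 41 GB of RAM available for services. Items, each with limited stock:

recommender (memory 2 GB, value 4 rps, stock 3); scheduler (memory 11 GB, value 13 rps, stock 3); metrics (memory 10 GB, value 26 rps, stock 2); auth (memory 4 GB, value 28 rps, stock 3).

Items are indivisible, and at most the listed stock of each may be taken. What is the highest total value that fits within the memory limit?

Top feasible selections:
- 3×recommender + 2×metrics + 3×auth: memory 38, value 148
- 2×recommender + 2×metrics + 3×auth: memory 36, value 144
- 1×recommender + 2×metrics + 3×auth: memory 34, value 140
- 2×metrics + 3×auth: memory 32, value 136
Best: 148 rps.

148 rps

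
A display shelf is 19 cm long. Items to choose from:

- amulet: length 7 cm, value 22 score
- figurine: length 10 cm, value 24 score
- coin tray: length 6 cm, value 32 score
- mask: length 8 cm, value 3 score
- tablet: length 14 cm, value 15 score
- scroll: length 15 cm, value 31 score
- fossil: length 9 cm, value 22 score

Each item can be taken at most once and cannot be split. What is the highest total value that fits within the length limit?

56 score

Check high-value combinations within 19 cm:
- figurine+coin tray: length 10+6=16, value 24+32=56
- amulet+coin tray: length 7+6=13, value 22+32=54
- coin tray+fossil: length 6+9=15, value 32+22=54
- amulet+figurine: length 7+10=17, value 22+24=46
- figurine+fossil: length 10+9=19, value 24+22=46
Best: 56 score.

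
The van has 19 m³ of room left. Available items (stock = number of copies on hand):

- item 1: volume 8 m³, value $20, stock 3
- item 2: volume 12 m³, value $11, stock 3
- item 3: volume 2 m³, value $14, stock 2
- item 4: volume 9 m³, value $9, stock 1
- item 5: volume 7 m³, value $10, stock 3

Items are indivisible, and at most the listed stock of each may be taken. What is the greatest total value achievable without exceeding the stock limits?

$58

Best selections within volume 19 and stock limits:
- 1×item 1 + 2×item 3 + 1×item 5: volume 19, value 58
- 2×item 1 + 1×item 3: volume 18, value 54
- 1×item 1 + 2×item 3: volume 12, value 48
Best: $58.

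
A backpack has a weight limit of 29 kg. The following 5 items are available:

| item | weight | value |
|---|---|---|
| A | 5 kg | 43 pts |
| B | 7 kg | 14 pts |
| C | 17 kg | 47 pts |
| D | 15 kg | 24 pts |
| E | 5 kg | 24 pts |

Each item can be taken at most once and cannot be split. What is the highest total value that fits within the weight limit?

114 pts

Check high-value combinations within 29 kg:
- A+C+E: weight 5+17+5=27, value 43+47+24=114
- A+B+C: weight 5+7+17=29, value 43+14+47=104
- A+D+E: weight 5+15+5=25, value 43+24+24=91
- A+C: weight 5+17=22, value 43+47=90
- B+C+E: weight 7+17+5=29, value 14+47+24=85
Best: 114 pts.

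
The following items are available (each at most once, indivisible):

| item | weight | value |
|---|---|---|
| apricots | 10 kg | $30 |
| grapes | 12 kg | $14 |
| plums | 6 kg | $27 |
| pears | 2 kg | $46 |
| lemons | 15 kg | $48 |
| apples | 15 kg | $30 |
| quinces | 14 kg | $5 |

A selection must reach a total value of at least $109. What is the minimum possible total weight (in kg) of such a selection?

Subsets with value ≥ 109, sorted by total weight:
- plums+pears+lemons: weight 23, value 121
- apricots+pears+lemons: weight 27, value 124
- apricots+grapes+plums+pears: weight 30, value 117
- pears+lemons+apples: weight 32, value 124
Minimum weight: 23 kg.

23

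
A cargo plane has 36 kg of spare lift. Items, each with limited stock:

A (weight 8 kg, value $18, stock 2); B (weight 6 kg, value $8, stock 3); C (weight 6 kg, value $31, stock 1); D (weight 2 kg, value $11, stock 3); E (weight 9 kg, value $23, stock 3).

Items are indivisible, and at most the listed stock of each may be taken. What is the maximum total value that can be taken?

$118

Top feasible selections:
- 1×B + 1×C + 3×D + 2×E: weight 36, value 118
- 1×A + 1×C + 2×D + 2×E: weight 36, value 117
Best: $118.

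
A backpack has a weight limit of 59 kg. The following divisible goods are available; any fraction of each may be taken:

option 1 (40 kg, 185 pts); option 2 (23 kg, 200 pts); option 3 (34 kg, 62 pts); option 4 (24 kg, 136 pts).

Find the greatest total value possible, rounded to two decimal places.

391.50

Take in order of value per unit:
- option 2 (200/23 per unit): all 23 → value 200, running total 200.00
- option 4 (136/24 per unit): all 24 → value 136, running total 336.00
- option 1 (185/40 per unit): 12 of 40 → value 12×185/40 = 55.5000, running total 391.50
Total 391.50.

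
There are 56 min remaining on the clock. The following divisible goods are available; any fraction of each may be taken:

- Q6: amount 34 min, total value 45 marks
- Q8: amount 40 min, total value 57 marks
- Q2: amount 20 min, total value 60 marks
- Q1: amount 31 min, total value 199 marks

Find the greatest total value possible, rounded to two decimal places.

Take in order of value per unit:
- Q1 (199/31 per unit): all 31 → value 199, running total 199.00
- Q2 (60/20 per unit): all 20 → value 60, running total 259.00
- Q8 (57/40 per unit): 5 of 40 → value 5×57/40 = 7.1250, running total 266.13
Total 266.13.

266.13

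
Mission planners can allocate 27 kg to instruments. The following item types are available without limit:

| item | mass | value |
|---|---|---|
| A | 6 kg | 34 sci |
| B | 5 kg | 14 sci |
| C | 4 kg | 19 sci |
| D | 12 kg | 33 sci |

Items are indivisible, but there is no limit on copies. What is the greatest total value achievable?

140 sci

Best value-per-unit is A at 34/6; filling with it alone gives 4×34 = 136.
Optimal mix: 3×A + 2×C → mass 26, value 140.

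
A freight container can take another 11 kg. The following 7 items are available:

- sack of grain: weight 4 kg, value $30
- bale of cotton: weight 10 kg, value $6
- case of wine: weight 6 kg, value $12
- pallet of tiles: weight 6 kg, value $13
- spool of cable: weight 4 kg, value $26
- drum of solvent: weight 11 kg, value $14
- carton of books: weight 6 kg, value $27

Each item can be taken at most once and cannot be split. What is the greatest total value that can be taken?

Check high-value combinations within 11 kg:
- sack of grain+carton of books: weight 4+6=10, value 30+27=57
- sack of grain+spool of cable: weight 4+4=8, value 30+26=56
- spool of cable+carton of books: weight 4+6=10, value 26+27=53
Best: $57.

$57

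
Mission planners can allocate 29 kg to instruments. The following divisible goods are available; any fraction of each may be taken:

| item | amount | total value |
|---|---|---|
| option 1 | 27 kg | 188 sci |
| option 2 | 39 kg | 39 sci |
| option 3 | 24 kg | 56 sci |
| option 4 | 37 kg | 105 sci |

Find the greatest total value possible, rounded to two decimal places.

193.68

Take in order of value per unit:
- option 1 (188/27 per unit): all 27 → value 188, running total 188.00
- option 4 (105/37 per unit): 2 of 37 → value 2×105/37 = 5.6757, running total 193.68
Total 193.68.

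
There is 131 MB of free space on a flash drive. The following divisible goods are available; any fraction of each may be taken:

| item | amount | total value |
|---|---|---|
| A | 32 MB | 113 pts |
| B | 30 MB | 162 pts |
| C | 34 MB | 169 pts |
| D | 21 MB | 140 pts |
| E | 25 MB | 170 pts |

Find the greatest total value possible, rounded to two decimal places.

715.16

Take in order of value per unit:
- E (170/25 per unit): all 25 → value 170, running total 170.00
- D (140/21 per unit): all 21 → value 140, running total 310.00
- B (162/30 per unit): all 30 → value 162, running total 472.00
- C (169/34 per unit): all 34 → value 169, running total 641.00
- A (113/32 per unit): 21 of 32 → value 21×113/32 = 74.1563, running total 715.16
Total 715.16.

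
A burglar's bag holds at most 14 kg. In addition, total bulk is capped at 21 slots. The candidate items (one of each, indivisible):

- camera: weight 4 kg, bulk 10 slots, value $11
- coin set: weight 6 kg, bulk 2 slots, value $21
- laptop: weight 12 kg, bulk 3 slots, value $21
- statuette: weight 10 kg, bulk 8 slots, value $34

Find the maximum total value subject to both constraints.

$45

Feasible sets respecting both limits:
- camera+statuette: weight 14, bulk 18, value 45
- statuette: weight 10, bulk 8, value 34
- camera+coin set: weight 10, bulk 12, value 32
Best: $45.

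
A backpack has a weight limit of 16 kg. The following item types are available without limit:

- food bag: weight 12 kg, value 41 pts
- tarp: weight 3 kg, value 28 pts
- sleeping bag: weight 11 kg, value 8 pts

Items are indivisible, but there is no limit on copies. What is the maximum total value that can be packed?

Best value-per-unit is tarp at 28/3, and filling with it alone uses weight 5×3=15. No mix of the others beats 5×28 = 140.

140 pts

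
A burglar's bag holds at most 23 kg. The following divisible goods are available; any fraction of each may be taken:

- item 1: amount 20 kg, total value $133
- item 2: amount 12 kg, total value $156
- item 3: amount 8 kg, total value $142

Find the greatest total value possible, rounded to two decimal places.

317.95

Take in order of value per unit:
- item 3 (142/8 per unit): all 8 → value 142, running total 142.00
- item 2 (156/12 per unit): all 12 → value 156, running total 298.00
- item 1 (133/20 per unit): 3 of 20 → value 3×133/20 = 19.9500, running total 317.95
Total 317.95.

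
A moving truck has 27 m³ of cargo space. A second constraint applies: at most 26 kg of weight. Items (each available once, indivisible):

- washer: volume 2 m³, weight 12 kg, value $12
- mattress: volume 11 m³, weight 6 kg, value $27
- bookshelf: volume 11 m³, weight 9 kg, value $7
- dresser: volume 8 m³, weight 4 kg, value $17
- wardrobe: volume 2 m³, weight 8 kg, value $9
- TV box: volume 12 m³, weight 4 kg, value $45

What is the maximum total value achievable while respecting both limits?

$84

Feasible sets respecting both limits:
- washer+mattress+TV box: volume 25, weight 22, value 84
- mattress+wardrobe+TV box: volume 25, weight 18, value 81
- washer+dresser+TV box: volume 22, weight 20, value 74
Best: $84.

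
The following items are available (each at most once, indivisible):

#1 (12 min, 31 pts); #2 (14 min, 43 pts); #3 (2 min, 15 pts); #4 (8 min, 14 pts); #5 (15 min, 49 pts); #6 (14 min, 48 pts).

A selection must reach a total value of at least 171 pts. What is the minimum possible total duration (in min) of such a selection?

55

Subsets with value ≥ 171, sorted by total duration:
- #1+#2+#5+#6: duration 55, value 171
- #1+#2+#3+#5+#6: duration 57, value 186
Minimum duration: 55 min.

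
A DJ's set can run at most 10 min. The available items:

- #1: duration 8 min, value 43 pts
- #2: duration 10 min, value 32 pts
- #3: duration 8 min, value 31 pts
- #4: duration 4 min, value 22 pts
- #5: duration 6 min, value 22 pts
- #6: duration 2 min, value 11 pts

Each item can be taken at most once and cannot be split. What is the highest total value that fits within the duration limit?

This is a 0/1 knapsack; check combinations near the capacity.
- #1+#6: duration 8+2=10, value 43+11=54
- #4+#5: duration 4+6=10, value 22+22=44
- #1: duration 8, value 43
- #3+#6: duration 8+2=10, value 31+11=42
Best: 54 pts.

54 pts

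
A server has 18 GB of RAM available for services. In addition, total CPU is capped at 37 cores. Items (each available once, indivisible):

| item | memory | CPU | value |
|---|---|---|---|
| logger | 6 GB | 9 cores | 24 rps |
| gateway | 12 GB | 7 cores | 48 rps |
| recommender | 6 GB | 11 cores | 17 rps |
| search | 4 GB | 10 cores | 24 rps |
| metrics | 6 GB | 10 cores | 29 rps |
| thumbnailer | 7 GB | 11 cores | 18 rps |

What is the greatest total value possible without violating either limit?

77 rps

Feasible sets respecting both limits:
- gateway+metrics: memory 18, CPU 17, value 77
- logger+search+metrics: memory 16, CPU 29, value 77
- logger+gateway: memory 18, CPU 16, value 72
Best: 77 rps.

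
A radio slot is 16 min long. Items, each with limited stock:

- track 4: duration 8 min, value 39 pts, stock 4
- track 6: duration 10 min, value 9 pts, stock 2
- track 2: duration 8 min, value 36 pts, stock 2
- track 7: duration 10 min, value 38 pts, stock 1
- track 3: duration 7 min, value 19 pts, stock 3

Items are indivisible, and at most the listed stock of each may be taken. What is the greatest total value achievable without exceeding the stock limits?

78 pts

Top feasible selections:
- 2×track 4: duration 16, value 78
- 1×track 4 + 1×track 2: duration 16, value 75
- 2×track 2: duration 16, value 72
- 1×track 4 + 1×track 3: duration 15, value 58
Best: 78 pts.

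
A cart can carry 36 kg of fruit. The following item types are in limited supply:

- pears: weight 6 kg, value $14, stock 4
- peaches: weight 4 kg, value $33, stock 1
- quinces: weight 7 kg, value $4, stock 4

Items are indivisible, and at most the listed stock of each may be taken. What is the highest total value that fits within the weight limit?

$93

Best selections within weight 36 and stock limits:
- 4×pears + 1×peaches + 1×quinces: weight 35, value 93
- 4×pears + 1×peaches: weight 28, value 89
Best: $93.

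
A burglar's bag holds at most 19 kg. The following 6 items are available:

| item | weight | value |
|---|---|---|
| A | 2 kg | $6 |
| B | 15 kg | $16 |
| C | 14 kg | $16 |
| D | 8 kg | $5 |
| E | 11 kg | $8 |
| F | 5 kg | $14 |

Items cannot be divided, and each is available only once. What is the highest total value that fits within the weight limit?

$30

This is a 0/1 knapsack; check combinations near the capacity.
- C+F: weight 14+5=19, value 16+14=30
- A+E+F: weight 2+11+5=18, value 6+8+14=28
- A+D+F: weight 2+8+5=15, value 6+5+14=25
- A+C: weight 2+14=16, value 6+16=22
Best: $30.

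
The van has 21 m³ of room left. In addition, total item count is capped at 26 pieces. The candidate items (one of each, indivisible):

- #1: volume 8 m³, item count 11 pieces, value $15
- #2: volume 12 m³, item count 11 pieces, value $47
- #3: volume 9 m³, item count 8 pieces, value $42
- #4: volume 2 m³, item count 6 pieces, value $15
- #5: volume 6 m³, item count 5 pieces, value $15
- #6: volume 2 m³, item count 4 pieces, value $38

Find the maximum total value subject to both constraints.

Feasible sets respecting both limits:
- #3+#4+#5+#6: volume 19, item count 23, value 110
- #2+#4+#6: volume 16, item count 21, value 100
- #2+#5+#6: volume 20, item count 20, value 100
- #1+#3+#6: volume 19, item count 23, value 95
Best: $110.

$110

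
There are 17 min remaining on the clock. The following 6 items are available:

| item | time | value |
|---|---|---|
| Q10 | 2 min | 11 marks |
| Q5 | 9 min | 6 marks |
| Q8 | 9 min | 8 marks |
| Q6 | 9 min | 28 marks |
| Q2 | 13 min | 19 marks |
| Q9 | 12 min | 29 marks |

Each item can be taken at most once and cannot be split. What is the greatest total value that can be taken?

This is a 0/1 knapsack; check combinations near the capacity.
- Q10+Q9: time 2+12=14, value 11+29=40
- Q10+Q6: time 2+9=11, value 11+28=39
- Q10+Q2: time 2+13=15, value 11+19=30
Best: 40 marks.

40 marks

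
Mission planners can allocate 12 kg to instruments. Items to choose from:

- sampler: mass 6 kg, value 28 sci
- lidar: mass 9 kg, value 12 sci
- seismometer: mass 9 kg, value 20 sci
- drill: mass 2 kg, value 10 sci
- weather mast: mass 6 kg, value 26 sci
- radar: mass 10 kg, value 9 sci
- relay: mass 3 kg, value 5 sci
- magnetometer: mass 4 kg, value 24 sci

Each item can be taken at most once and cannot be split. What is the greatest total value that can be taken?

This is a 0/1 knapsack; check combinations near the capacity.
- sampler+drill+magnetometer: mass 6+2+4=12, value 28+10+24=62
- drill+weather mast+magnetometer: mass 2+6+4=12, value 10+26+24=60
- sampler+weather mast: mass 6+6=12, value 28+26=54
- sampler+magnetometer: mass 6+4=10, value 28+24=52
Best: 62 sci.

62 sci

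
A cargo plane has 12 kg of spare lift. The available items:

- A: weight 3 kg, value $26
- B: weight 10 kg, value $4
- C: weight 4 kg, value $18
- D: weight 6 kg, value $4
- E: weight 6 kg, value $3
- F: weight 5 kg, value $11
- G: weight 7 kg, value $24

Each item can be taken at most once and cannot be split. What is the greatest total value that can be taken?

Check high-value combinations within 12 kg:
- A+C+F: weight 3+4+5=12, value 26+18+11=55
- A+G: weight 3+7=10, value 26+24=50
- A+C: weight 3+4=7, value 26+18=44
- C+G: weight 4+7=11, value 18+24=42
- A+F: weight 3+5=8, value 26+11=37
Best: $55.

$55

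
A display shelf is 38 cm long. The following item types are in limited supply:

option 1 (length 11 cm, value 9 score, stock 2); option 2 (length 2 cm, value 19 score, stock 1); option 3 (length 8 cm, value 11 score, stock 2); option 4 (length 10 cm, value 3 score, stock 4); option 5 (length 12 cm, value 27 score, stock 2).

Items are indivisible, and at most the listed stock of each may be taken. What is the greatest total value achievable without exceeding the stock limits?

Best selections within length 38 and stock limits:
- 1×option 2 + 1×option 3 + 2×option 5: length 34, value 84
- 1×option 1 + 1×option 2 + 2×option 5: length 37, value 82
- 1×option 2 + 1×option 4 + 2×option 5: length 36, value 76
Best: 84 score.

84 score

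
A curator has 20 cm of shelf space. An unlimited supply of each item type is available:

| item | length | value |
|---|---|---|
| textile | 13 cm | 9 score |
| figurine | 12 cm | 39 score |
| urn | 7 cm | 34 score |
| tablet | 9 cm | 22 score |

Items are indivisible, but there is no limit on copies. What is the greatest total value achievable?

73 score

Best value-per-unit is urn at 34/7; filling with it alone gives 2×34 = 68.
Optimal mix: 1×figurine + 1×urn → length 19, value 73.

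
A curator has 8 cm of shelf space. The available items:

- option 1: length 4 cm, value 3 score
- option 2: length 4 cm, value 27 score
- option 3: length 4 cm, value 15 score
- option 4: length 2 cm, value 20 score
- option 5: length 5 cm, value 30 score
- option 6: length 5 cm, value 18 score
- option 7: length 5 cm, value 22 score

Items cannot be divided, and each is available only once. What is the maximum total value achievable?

50 score

Check high-value combinations within 8 cm:
- option 4+option 5: length 2+5=7, value 20+30=50
- option 2+option 4: length 4+2=6, value 27+20=47
- option 4+option 7: length 2+5=7, value 20+22=42
- option 2+option 3: length 4+4=8, value 27+15=42
- option 4+option 6: length 2+5=7, value 20+18=38
Best: 50 score.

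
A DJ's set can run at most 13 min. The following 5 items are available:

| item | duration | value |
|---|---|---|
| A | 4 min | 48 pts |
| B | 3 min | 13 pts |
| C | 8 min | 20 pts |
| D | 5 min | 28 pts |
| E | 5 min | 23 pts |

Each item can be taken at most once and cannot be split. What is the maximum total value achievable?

89 pts

This is a 0/1 knapsack; check combinations near the capacity.
- A+B+D: duration 4+3+5=12, value 48+13+28=89
- A+B+E: duration 4+3+5=12, value 48+13+23=84
- A+D: duration 4+5=9, value 48+28=76
- A+E: duration 4+5=9, value 48+23=71
- A+C: duration 4+8=12, value 48+20=68
Best: 89 pts.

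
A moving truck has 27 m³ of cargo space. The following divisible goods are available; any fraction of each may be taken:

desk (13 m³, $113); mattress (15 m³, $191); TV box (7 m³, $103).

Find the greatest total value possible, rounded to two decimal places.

337.46

Take in order of value per unit:
- TV box (103/7 per unit): all 7 → value 103, running total 103.00
- mattress (191/15 per unit): all 15 → value 191, running total 294.00
- desk (113/13 per unit): 5 of 13 → value 5×113/13 = 43.4615, running total 337.46
Total 337.46.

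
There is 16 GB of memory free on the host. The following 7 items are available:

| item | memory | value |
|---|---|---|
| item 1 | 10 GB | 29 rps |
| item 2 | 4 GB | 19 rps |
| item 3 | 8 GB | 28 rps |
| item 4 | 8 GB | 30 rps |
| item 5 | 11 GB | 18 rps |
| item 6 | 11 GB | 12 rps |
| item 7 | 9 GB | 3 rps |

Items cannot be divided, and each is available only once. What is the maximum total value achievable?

This is a 0/1 knapsack; check combinations near the capacity.
- item 3+item 4: memory 8+8=16, value 28+30=58
- item 2+item 4: memory 4+8=12, value 19+30=49
- item 1+item 2: memory 10+4=14, value 29+19=48
- item 2+item 3: memory 4+8=12, value 19+28=47
Best: 58 rps.

58 rps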